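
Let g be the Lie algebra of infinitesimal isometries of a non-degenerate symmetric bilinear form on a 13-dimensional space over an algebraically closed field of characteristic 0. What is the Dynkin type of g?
This is so(13) with 13 odd, which has dimension 13(13-1)/2 = 78 and rank (13-1)/2 = 6. In the classification of classical Lie algebras, the orthogonal algebra so(2n+1) in an odd number of variables has type B_n; here n = 6, so the Dynkin diagram is a chain of 6 nodes with a double edge at one end; the terminal node there is the unique short simple root (B_6). Hence the type is B_6.

B_6 (so(13))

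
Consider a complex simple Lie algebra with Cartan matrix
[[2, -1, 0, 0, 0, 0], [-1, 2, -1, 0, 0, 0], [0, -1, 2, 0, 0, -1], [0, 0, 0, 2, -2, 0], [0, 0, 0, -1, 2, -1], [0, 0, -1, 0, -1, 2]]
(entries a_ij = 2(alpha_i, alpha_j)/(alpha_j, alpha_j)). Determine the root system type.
The matrix has rank 6 with 2's on the diagonal. Reading the off-diagonal entries as Dynkin edges (a single edge where a_ij = a_ji = -1; a double or triple edge where a_ij * a_ji = 2 or 3), the diagram is a chain of 6 nodes with a double edge at one end; the terminal node there is the unique long simple root (C_6). One simple-root ordering that puts it in standard form is (alpha_1, alpha_2, alpha_3, alpha_6, alpha_5, alpha_4). So the algebra is type C_6, i.e. sp(12).

C6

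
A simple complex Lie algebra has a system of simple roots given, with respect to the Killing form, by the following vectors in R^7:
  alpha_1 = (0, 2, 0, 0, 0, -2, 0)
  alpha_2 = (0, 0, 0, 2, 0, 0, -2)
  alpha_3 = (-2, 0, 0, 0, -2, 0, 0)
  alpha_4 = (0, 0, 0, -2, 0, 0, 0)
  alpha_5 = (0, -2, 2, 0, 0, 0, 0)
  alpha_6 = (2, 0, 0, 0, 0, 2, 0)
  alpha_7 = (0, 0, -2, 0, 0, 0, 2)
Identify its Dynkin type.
type B_7

Compute the Cartan integers a_ij = 2(alpha_i, alpha_j)/(alpha_j, alpha_j); the resulting 7x7 Cartan matrix is
[[2, 0, 0, 0, -1, -1, 0], [0, 2, 0, -2, 0, 0, -1], [0, 0, 2, 0, 0, -1, 0], [0, -1, 0, 2, 0, 0, 0], [-1, 0, 0, 0, 2, 0, -1], [-1, 0, -1, 0, 0, 2, 0], [0, -1, 0, 0, -1, 0, 2]].
The roots have two lengths (squared-length ratio 2:1); the short ones are alpha_{4}. The associated Dynkin diagram is a chain of 7 nodes with a double edge at one end; the terminal node there is the unique short simple root (B_7), so the type is B_7 (the algebra so(15)).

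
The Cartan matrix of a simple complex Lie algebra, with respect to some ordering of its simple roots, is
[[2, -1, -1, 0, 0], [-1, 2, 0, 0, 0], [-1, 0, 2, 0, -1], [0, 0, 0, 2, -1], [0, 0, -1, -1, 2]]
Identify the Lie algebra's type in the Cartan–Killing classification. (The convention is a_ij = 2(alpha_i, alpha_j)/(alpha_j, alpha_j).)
The matrix has rank 5 with 2's on the diagonal. Reading the off-diagonal entries as Dynkin edges (a single edge where a_ij = a_ji = -1; a double or triple edge where a_ij * a_ji = 2 or 3), the diagram is a chain of 5 nodes with single edges (A_5). One simple-root ordering that puts it in standard form is (alpha_2, alpha_1, alpha_3, alpha_5, alpha_4). So the algebra is type A_5, i.e. sl(6).

A5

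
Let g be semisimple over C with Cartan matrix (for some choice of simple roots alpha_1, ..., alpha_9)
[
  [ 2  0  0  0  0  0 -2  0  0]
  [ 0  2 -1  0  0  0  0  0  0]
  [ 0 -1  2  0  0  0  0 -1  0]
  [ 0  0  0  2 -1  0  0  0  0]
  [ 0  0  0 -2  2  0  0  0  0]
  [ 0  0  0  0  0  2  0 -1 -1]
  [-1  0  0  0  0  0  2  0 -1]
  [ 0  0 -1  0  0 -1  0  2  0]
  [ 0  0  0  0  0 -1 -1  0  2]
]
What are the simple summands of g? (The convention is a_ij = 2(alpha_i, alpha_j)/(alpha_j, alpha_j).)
B_2 (so(5)) ⊕ C_7 (sp(14))

The diagram associated to this matrix has two connected components: the simple roots {alpha_4, alpha_5} form a chain of 2 nodes with a double edge at one end; the terminal node there is the unique short simple root (B_2), and {alpha_1, alpha_2, alpha_3, alpha_6, alpha_7, alpha_8, alpha_9} form a chain of 7 nodes with a double edge at one end; the terminal node there is the unique long simple root (C_7). A semisimple Lie algebra decomposes uniquely as the direct sum of simple ideals, one per connected component of its Dynkin diagram, so g ≅ B_2 ⊕ C_7 (dimension 10 + 105 = 115).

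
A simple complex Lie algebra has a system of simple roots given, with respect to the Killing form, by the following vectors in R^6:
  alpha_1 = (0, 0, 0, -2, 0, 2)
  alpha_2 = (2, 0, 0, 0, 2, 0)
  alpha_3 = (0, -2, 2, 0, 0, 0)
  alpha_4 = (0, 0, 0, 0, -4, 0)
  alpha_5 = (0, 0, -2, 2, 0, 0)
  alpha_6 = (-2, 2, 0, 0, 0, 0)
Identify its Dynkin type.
Compute the Cartan integers a_ij = 2(alpha_i, alpha_j)/(alpha_j, alpha_j); the resulting 6x6 Cartan matrix is
[[2, 0, 0, 0, -1, 0], [0, 2, 0, -1, 0, -1], [0, 0, 2, 0, -1, -1], [0, -2, 0, 2, 0, 0], [-1, 0, -1, 0, 2, 0], [0, -1, -1, 0, 0, 2]].
The roots have two lengths (squared-length ratio 2:1); the short ones are alpha_{1,2,3,5,6}. The associated Dynkin diagram is a chain of 6 nodes with a double edge at one end; the terminal node there is the unique long simple root (C_6), so the type is C_6 (the algebra sp(12)).

C_6 (sp(12))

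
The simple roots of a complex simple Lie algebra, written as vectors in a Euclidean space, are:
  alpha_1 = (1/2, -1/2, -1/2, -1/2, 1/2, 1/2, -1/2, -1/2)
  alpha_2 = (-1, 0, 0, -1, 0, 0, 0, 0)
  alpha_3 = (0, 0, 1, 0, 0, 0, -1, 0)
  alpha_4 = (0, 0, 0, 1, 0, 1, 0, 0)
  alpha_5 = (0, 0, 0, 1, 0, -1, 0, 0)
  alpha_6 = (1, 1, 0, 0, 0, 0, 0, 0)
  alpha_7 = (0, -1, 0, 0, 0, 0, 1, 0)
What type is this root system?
Compute the Cartan integers a_ij = 2(alpha_i, alpha_j)/(alpha_j, alpha_j); the resulting 7x7 Cartan matrix is
[[2, 0, 0, 0, -1, 0, 0], [0, 2, 0, -1, -1, -1, 0], [0, 0, 2, 0, 0, 0, -1], [0, -1, 0, 2, 0, 0, 0], [-1, -1, 0, 0, 2, 0, 0], [0, -1, 0, 0, 0, 2, -1], [0, 0, -1, 0, 0, -1, 2]].
All simple roots have the same length, so the diagram is simply laced. The associated Dynkin diagram is a chain of 6 nodes with one extra node attached to the third node from one end (E_7), so the type is E_7.

E_7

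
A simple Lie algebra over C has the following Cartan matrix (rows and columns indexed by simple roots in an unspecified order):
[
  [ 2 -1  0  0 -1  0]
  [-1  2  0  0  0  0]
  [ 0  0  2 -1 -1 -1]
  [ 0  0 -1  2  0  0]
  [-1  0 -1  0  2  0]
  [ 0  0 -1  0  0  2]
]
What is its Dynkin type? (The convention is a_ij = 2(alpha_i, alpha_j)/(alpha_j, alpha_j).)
D_6

The matrix has rank 6 with 2's on the diagonal. Reading the off-diagonal entries as Dynkin edges (a single edge where a_ij = a_ji = -1; a double or triple edge where a_ij * a_ji = 2 or 3), the diagram is a chain of 4 nodes with a fork of two nodes at one end (D_6). One simple-root ordering that puts it in standard form is (alpha_2, alpha_1, alpha_5, alpha_3, alpha_6, alpha_4). So the algebra is type D_6, i.e. so(12).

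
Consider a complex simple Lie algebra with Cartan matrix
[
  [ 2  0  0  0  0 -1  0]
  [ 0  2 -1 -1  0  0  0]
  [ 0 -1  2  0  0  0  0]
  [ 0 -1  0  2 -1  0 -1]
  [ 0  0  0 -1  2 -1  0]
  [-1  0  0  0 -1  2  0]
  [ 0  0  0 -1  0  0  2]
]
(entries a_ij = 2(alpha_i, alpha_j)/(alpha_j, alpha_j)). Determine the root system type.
E7

The matrix has rank 7 with 2's on the diagonal. Reading the off-diagonal entries as Dynkin edges (a single edge where a_ij = a_ji = -1; a double or triple edge where a_ij * a_ji = 2 or 3), the diagram is a chain of 6 nodes with one extra node attached to the third node from one end (E_7). One simple-root ordering that puts it in standard form is (alpha_3, alpha_7, alpha_2, alpha_4, alpha_5, alpha_6, alpha_1). So the algebra is type E_7.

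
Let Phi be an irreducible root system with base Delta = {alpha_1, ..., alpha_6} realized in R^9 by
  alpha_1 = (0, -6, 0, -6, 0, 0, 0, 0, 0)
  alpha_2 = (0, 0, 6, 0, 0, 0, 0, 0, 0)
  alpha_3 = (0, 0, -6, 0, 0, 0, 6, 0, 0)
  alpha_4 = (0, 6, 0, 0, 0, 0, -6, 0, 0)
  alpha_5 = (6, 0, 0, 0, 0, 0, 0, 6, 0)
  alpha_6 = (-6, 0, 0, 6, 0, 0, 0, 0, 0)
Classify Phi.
B_6

Compute the Cartan integers a_ij = 2(alpha_i, alpha_j)/(alpha_j, alpha_j); the resulting 6x6 Cartan matrix is
[[2, 0, 0, -1, 0, -1], [0, 2, -1, 0, 0, 0], [0, -2, 2, -1, 0, 0], [-1, 0, -1, 2, 0, 0], [0, 0, 0, 0, 2, -1], [-1, 0, 0, 0, -1, 2]].
The roots have two lengths (squared-length ratio 2:1); the short ones are alpha_{2}. The associated Dynkin diagram is a chain of 6 nodes with a double edge at one end; the terminal node there is the unique short simple root (B_6), so the type is B_6 (the algebra so(13)).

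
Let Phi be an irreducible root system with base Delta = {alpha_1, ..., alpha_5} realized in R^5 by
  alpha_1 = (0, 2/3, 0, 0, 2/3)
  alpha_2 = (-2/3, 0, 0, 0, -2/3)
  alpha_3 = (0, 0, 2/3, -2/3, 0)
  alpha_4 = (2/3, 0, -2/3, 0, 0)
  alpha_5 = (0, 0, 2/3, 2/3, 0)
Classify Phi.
Compute the Cartan integers a_ij = 2(alpha_i, alpha_j)/(alpha_j, alpha_j); the resulting 5x5 Cartan matrix is
[[2, -1, 0, 0, 0], [-1, 2, 0, -1, 0], [0, 0, 2, -1, 0], [0, -1, -1, 2, -1], [0, 0, 0, -1, 2]].
All simple roots have the same length, so the diagram is simply laced. The associated Dynkin diagram is a chain of 3 nodes with a fork of two nodes at one end (D_5), so the type is D_5 (the algebra so(10)).

type D_5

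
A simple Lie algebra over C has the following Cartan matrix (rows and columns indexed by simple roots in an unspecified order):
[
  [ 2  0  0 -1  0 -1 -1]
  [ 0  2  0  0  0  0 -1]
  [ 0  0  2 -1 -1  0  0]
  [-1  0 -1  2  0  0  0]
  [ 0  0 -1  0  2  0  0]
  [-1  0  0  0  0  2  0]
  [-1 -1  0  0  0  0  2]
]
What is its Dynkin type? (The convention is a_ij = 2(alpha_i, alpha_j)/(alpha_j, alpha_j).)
The matrix has rank 7 with 2's on the diagonal. Reading the off-diagonal entries as Dynkin edges (a single edge where a_ij = a_ji = -1; a double or triple edge where a_ij * a_ji = 2 or 3), the diagram is a chain of 6 nodes with one extra node attached to the third node from one end (E_7). One simple-root ordering that puts it in standard form is (alpha_2, alpha_6, alpha_7, alpha_1, alpha_4, alpha_3, alpha_5). So the algebra is type E_7.

type E_7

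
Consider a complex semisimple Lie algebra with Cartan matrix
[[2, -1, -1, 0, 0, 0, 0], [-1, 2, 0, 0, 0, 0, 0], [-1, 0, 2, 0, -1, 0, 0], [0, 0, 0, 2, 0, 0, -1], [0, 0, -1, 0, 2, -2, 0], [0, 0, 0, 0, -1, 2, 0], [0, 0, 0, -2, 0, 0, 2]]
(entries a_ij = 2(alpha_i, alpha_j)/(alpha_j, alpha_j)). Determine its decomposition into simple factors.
B2 ⊕ B5

The diagram associated to this matrix has two connected components: the simple roots {alpha_4, alpha_7} form a chain of 2 nodes with a double edge at one end; the terminal node there is the unique short simple root (B_2), and {alpha_1, alpha_2, alpha_3, alpha_5, alpha_6} form a chain of 5 nodes with a double edge at one end; the terminal node there is the unique short simple root (B_5). A semisimple Lie algebra decomposes uniquely as the direct sum of simple ideals, one per connected component of its Dynkin diagram, so g ≅ B_2 ⊕ B_5 (dimension 10 + 55 = 65).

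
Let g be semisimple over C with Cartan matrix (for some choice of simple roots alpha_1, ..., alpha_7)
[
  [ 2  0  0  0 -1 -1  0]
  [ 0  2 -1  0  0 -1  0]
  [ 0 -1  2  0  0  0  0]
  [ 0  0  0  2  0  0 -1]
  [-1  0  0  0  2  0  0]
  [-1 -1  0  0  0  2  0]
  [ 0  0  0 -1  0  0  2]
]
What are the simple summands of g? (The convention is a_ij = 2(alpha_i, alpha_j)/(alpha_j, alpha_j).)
The diagram associated to this matrix has two connected components: the simple roots {alpha_4, alpha_7} form a chain of 2 nodes with single edges (A_2), and {alpha_1, alpha_2, alpha_3, alpha_5, alpha_6} form a chain of 5 nodes with single edges (A_5). A semisimple Lie algebra decomposes uniquely as the direct sum of simple ideals, one per connected component of its Dynkin diagram, so g ≅ A_2 ⊕ A_5 (dimension 8 + 35 = 43).

A_2 (sl(3)) ⊕ A_5 (sl(6))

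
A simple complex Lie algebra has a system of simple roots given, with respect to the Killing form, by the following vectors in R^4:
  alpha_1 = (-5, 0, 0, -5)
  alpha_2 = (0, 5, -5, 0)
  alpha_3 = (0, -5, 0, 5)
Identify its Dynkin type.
Compute the Cartan integers a_ij = 2(alpha_i, alpha_j)/(alpha_j, alpha_j); the resulting 3x3 Cartan matrix is
[[2, 0, -1], [0, 2, -1], [-1, -1, 2]].
All simple roots have the same length, so the diagram is simply laced. The associated Dynkin diagram is a chain of 3 nodes with single edges (A_3), so the type is A_3 (the algebra sl(4)).

A_3 (sl(4))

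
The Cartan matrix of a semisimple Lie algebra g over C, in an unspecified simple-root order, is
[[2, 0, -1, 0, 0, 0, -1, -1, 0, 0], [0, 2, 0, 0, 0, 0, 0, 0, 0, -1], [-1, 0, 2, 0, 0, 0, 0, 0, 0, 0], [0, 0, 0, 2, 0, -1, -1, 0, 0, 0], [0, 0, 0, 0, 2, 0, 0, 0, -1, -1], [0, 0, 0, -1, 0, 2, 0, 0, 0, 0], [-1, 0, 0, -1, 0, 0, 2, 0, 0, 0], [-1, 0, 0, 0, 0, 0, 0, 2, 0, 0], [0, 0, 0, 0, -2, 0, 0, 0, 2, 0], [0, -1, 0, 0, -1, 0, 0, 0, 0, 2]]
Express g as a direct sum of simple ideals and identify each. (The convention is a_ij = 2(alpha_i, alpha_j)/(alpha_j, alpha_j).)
The diagram associated to this matrix has two connected components: the simple roots {alpha_2, alpha_5, alpha_9, alpha_10} form a chain of 4 nodes with a double edge at one end; the terminal node there is the unique long simple root (C_4), and {alpha_1, alpha_3, alpha_4, alpha_6, alpha_7, alpha_8} form a chain of 4 nodes with a fork of two nodes at one end (D_6). A semisimple Lie algebra decomposes uniquely as the direct sum of simple ideals, one per connected component of its Dynkin diagram, so g ≅ C_4 ⊕ D_6 (dimension 36 + 66 = 102).

type C_4 + type D_6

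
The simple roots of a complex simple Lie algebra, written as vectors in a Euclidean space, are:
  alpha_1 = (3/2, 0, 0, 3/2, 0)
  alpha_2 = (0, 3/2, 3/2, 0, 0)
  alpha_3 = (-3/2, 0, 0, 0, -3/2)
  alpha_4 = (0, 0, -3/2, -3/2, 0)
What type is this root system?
A4

Compute the Cartan integers a_ij = 2(alpha_i, alpha_j)/(alpha_j, alpha_j); the resulting 4x4 Cartan matrix is
[[2, 0, -1, -1], [0, 2, 0, -1], [-1, 0, 2, 0], [-1, -1, 0, 2]].
All simple roots have the same length, so the diagram is simply laced. The associated Dynkin diagram is a chain of 4 nodes with single edges (A_4), so the type is A_4 (the algebra sl(5)).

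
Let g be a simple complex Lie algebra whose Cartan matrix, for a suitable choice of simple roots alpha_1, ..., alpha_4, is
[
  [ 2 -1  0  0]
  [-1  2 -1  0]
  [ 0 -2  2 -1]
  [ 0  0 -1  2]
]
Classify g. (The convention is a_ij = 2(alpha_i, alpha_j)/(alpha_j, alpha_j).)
The matrix has rank 4 with 2's on the diagonal. Reading the off-diagonal entries as Dynkin edges (a single edge where a_ij = a_ji = -1; a double or triple edge where a_ij * a_ji = 2 or 3), the diagram is a chain of 4 nodes with a double edge between the middle two (F_4). One simple-root ordering that puts it in standard form is (alpha_4, alpha_3, alpha_2, alpha_1). So the algebra is type F_4.

F4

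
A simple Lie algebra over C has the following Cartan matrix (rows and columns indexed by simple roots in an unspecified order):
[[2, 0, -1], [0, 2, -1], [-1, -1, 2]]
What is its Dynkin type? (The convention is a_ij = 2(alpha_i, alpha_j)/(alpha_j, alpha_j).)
type A_3

The matrix has rank 3 with 2's on the diagonal. Reading the off-diagonal entries as Dynkin edges (a single edge where a_ij = a_ji = -1; a double or triple edge where a_ij * a_ji = 2 or 3), the diagram is a chain of 3 nodes with single edges (A_3). One simple-root ordering that puts it in standard form is (alpha_1, alpha_3, alpha_2). So the algebra is type A_3, i.e. sl(4).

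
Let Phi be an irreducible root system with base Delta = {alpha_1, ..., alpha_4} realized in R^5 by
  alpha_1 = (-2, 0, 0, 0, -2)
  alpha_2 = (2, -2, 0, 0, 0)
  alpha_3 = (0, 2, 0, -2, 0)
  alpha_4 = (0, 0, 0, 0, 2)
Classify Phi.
Compute the Cartan integers a_ij = 2(alpha_i, alpha_j)/(alpha_j, alpha_j); the resulting 4x4 Cartan matrix is
[[2, -1, 0, -2], [-1, 2, -1, 0], [0, -1, 2, 0], [-1, 0, 0, 2]].
The roots have two lengths (squared-length ratio 2:1); the short ones are alpha_{4}. The associated Dynkin diagram is a chain of 4 nodes with a double edge at one end; the terminal node there is the unique short simple root (B_4), so the type is B_4 (the algebra so(9)).

B_4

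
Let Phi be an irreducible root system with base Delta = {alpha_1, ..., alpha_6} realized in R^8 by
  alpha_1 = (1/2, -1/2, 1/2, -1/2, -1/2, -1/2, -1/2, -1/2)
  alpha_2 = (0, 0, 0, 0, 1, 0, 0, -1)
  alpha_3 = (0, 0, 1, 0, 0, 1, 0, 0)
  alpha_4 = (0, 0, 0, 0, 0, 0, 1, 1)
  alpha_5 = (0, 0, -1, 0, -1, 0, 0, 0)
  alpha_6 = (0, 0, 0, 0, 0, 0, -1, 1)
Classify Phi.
Compute the Cartan integers a_ij = 2(alpha_i, alpha_j)/(alpha_j, alpha_j); the resulting 6x6 Cartan matrix is
[[2, 0, 0, -1, 0, 0], [0, 2, 0, -1, -1, -1], [0, 0, 2, 0, -1, 0], [-1, -1, 0, 2, 0, 0], [0, -1, -1, 0, 2, 0], [0, -1, 0, 0, 0, 2]].
All simple roots have the same length, so the diagram is simply laced. The associated Dynkin diagram is a chain of 5 nodes with one extra node attached to the third node from one end (E_6), so the type is E_6.

E6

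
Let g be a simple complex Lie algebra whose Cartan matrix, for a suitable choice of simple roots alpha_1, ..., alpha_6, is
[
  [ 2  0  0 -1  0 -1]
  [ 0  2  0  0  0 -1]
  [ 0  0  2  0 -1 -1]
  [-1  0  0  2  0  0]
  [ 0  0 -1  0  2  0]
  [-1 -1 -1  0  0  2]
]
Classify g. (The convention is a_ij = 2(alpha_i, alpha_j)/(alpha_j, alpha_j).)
The matrix has rank 6 with 2's on the diagonal. Reading the off-diagonal entries as Dynkin edges (a single edge where a_ij = a_ji = -1; a double or triple edge where a_ij * a_ji = 2 or 3), the diagram is a chain of 5 nodes with one extra node attached to the third node from one end (E_6). One simple-root ordering that puts it in standard form is (alpha_5, alpha_2, alpha_3, alpha_6, alpha_1, alpha_4). So the algebra is type E_6.

E6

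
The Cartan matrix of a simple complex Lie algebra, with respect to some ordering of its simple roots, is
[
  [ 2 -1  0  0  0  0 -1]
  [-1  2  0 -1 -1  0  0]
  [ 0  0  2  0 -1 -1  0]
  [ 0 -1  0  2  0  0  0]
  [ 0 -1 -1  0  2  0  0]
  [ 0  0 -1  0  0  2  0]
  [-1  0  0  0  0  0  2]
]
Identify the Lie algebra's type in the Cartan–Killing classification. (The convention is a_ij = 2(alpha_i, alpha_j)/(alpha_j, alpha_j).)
E_7

The matrix has rank 7 with 2's on the diagonal. Reading the off-diagonal entries as Dynkin edges (a single edge where a_ij = a_ji = -1; a double or triple edge where a_ij * a_ji = 2 or 3), the diagram is a chain of 6 nodes with one extra node attached to the third node from one end (E_7). One simple-root ordering that puts it in standard form is (alpha_7, alpha_4, alpha_1, alpha_2, alpha_5, alpha_3, alpha_6). So the algebra is type E_7.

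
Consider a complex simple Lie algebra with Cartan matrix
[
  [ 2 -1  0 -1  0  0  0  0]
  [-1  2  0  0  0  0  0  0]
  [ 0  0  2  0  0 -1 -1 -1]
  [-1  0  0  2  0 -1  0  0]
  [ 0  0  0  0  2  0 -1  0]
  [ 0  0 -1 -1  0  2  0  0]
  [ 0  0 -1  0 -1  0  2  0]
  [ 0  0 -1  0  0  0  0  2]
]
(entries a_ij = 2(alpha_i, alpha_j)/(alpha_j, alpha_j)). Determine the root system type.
type E_8

The matrix has rank 8 with 2's on the diagonal. Reading the off-diagonal entries as Dynkin edges (a single edge where a_ij = a_ji = -1; a double or triple edge where a_ij * a_ji = 2 or 3), the diagram is a chain of 7 nodes with one extra node attached to the third node from one end (E_8). One simple-root ordering that puts it in standard form is (alpha_5, alpha_8, alpha_7, alpha_3, alpha_6, alpha_4, alpha_1, alpha_2). So the algebra is type E_8.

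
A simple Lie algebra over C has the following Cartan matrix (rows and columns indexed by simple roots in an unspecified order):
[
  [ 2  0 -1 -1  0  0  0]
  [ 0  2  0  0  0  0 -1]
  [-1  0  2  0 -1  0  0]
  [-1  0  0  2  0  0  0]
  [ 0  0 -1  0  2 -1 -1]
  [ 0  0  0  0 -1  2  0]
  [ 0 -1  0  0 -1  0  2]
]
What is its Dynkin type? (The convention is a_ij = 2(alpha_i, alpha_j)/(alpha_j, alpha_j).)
E7

The matrix has rank 7 with 2's on the diagonal. Reading the off-diagonal entries as Dynkin edges (a single edge where a_ij = a_ji = -1; a double or triple edge where a_ij * a_ji = 2 or 3), the diagram is a chain of 6 nodes with one extra node attached to the third node from one end (E_7). One simple-root ordering that puts it in standard form is (alpha_2, alpha_6, alpha_7, alpha_5, alpha_3, alpha_1, alpha_4). So the algebra is type E_7.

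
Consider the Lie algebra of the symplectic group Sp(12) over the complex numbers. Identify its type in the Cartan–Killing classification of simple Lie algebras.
type C_6

This is sp(12), which has dimension 12(12+1)/2 = 78 and rank 12/2 = 6. In the classification of classical Lie algebras, the symplectic algebra sp(2n) has type C_n; here n = 6, so the Dynkin diagram is a chain of 6 nodes with a double edge at one end; the terminal node there is the unique long simple root (C_6). Hence the type is C_6.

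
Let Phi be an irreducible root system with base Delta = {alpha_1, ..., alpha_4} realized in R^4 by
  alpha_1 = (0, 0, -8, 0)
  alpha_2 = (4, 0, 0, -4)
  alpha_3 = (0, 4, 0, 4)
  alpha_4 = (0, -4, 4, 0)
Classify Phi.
type C_4

Compute the Cartan integers a_ij = 2(alpha_i, alpha_j)/(alpha_j, alpha_j); the resulting 4x4 Cartan matrix is
[[2, 0, 0, -2], [0, 2, -1, 0], [0, -1, 2, -1], [-1, 0, -1, 2]].
The roots have two lengths (squared-length ratio 2:1); the short ones are alpha_{2,3,4}. The associated Dynkin diagram is a chain of 4 nodes with a double edge at one end; the terminal node there is the unique long simple root (C_4), so the type is C_4 (the algebra sp(8)).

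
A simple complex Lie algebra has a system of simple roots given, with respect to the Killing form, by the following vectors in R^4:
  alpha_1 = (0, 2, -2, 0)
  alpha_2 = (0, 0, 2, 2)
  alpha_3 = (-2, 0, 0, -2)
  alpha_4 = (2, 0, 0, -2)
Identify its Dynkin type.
D_4

Compute the Cartan integers a_ij = 2(alpha_i, alpha_j)/(alpha_j, alpha_j); the resulting 4x4 Cartan matrix is
[[2, -1, 0, 0], [-1, 2, -1, -1], [0, -1, 2, 0], [0, -1, 0, 2]].
All simple roots have the same length, so the diagram is simply laced. The associated Dynkin diagram is a chain of 2 nodes with a fork of two nodes at one end (D_4), so the type is D_4 (the algebra so(8)).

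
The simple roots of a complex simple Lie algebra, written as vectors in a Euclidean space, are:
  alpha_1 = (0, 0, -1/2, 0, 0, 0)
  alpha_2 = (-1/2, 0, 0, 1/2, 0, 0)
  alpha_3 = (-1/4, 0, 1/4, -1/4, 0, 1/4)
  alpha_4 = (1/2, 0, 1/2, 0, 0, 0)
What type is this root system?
F4

Compute the Cartan integers a_ij = 2(alpha_i, alpha_j)/(alpha_j, alpha_j); the resulting 4x4 Cartan matrix is
[[2, 0, -1, -1], [0, 2, 0, -1], [-1, 0, 2, 0], [-2, -1, 0, 2]].
The roots have two lengths (squared-length ratio 2:1); the short ones are alpha_{1,3}. The associated Dynkin diagram is a chain of 4 nodes with a double edge between the middle two (F_4), so the type is F_4.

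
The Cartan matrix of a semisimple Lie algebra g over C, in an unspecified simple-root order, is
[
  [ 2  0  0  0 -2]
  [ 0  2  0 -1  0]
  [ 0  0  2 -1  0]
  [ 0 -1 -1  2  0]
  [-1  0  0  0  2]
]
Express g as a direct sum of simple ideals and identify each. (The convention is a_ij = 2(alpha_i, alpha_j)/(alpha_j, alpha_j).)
The diagram associated to this matrix has two connected components: the simple roots {alpha_2, alpha_3, alpha_4} form a chain of 3 nodes with single edges (A_3), and {alpha_1, alpha_5} form a chain of 2 nodes with a double edge at one end; the terminal node there is the unique short simple root (B_2). A semisimple Lie algebra decomposes uniquely as the direct sum of simple ideals, one per connected component of its Dynkin diagram, so g ≅ A_3 ⊕ B_2 (dimension 15 + 10 = 25).

type A_3 ⊕ type B_2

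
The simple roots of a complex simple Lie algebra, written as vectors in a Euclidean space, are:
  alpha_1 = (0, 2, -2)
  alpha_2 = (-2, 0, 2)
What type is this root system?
A2

Compute the Cartan integers a_ij = 2(alpha_i, alpha_j)/(alpha_j, alpha_j); the resulting 2x2 Cartan matrix is
[[2, -1], [-1, 2]].
All simple roots have the same length, so the diagram is simply laced. The associated Dynkin diagram is a chain of 2 nodes with single edges (A_2), so the type is A_2 (the algebra sl(3)).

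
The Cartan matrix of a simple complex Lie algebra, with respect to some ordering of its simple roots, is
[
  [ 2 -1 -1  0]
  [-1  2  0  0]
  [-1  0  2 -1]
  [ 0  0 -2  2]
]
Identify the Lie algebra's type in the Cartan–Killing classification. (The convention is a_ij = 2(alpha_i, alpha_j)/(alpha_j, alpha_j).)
The matrix has rank 4 with 2's on the diagonal. Reading the off-diagonal entries as Dynkin edges (a single edge where a_ij = a_ji = -1; a double or triple edge where a_ij * a_ji = 2 or 3), the diagram is a chain of 4 nodes with a double edge at one end; the terminal node there is the unique long simple root (C_4). One simple-root ordering that puts it in standard form is (alpha_2, alpha_1, alpha_3, alpha_4). So the algebra is type C_4, i.e. sp(8).

C_4 (sp(8))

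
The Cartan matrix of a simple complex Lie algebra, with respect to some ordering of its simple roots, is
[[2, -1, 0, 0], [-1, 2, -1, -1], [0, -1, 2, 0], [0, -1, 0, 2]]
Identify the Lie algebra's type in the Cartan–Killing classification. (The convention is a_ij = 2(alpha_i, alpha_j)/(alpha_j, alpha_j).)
D_4 (so(8))

The matrix has rank 4 with 2's on the diagonal. Reading the off-diagonal entries as Dynkin edges (a single edge where a_ij = a_ji = -1; a double or triple edge where a_ij * a_ji = 2 or 3), the diagram is a chain of 2 nodes with a fork of two nodes at one end (D_4). One simple-root ordering that puts it in standard form is (alpha_1, alpha_2, alpha_3, alpha_4). So the algebra is type D_4, i.e. so(8).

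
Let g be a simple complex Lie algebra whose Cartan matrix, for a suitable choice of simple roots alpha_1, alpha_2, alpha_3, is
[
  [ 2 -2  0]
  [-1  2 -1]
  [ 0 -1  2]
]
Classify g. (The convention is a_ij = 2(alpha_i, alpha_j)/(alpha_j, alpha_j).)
C3

The matrix has rank 3 with 2's on the diagonal. Reading the off-diagonal entries as Dynkin edges (a single edge where a_ij = a_ji = -1; a double or triple edge where a_ij * a_ji = 2 or 3), the diagram is a chain of 3 nodes with a double edge at one end; the terminal node there is the unique long simple root (C_3). One simple-root ordering that puts it in standard form is (alpha_3, alpha_2, alpha_1). So the algebra is type C_3, i.e. sp(6).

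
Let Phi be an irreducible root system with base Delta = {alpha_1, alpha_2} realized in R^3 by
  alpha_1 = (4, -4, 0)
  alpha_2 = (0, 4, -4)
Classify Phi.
A_2 (sl(3))

Compute the Cartan integers a_ij = 2(alpha_i, alpha_j)/(alpha_j, alpha_j); the resulting 2x2 Cartan matrix is
[[2, -1], [-1, 2]].
All simple roots have the same length, so the diagram is simply laced. The associated Dynkin diagram is a chain of 2 nodes with single edges (A_2), so the type is A_2 (the algebra sl(3)).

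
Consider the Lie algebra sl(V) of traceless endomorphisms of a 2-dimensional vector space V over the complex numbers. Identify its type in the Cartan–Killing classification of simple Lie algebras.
This is sl(2), which has dimension 2^2 - 1 = 3 and rank 2 - 1 = 1 (a Cartan subalgebra is the diagonal traceless matrices). In the classification of classical Lie algebras, the special linear algebra sl(n+1) has type A_n; here n = 1, so the Dynkin diagram is a chain of 1 nodes with single edges (A_1). Hence the type is A_1.

type A_1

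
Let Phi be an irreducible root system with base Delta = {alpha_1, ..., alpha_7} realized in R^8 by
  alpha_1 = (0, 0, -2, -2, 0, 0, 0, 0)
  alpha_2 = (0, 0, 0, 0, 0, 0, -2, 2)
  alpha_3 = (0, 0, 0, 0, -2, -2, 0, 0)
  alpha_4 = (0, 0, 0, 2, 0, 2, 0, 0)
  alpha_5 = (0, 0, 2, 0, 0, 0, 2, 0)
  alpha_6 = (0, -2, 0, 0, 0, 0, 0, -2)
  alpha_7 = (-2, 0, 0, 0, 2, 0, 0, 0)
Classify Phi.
Compute the Cartan integers a_ij = 2(alpha_i, alpha_j)/(alpha_j, alpha_j); the resulting 7x7 Cartan matrix is
[[2, 0, 0, -1, -1, 0, 0], [0, 2, 0, 0, -1, -1, 0], [0, 0, 2, -1, 0, 0, -1], [-1, 0, -1, 2, 0, 0, 0], [-1, -1, 0, 0, 2, 0, 0], [0, -1, 0, 0, 0, 2, 0], [0, 0, -1, 0, 0, 0, 2]].
All simple roots have the same length, so the diagram is simply laced. The associated Dynkin diagram is a chain of 7 nodes with single edges (A_7), so the type is A_7 (the algebra sl(8)).

A_7 (sl(8))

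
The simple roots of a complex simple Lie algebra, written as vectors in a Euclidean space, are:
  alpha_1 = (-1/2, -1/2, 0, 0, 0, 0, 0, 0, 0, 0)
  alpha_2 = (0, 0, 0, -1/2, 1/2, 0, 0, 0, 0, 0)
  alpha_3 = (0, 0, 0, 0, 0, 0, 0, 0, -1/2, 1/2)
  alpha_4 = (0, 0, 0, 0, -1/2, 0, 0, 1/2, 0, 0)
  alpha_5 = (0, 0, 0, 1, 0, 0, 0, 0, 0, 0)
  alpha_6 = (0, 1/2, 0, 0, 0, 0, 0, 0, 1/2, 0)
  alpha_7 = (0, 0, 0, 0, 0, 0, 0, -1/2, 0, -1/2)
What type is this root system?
C_7 (sp(14))

Compute the Cartan integers a_ij = 2(alpha_i, alpha_j)/(alpha_j, alpha_j); the resulting 7x7 Cartan matrix is
[[2, 0, 0, 0, 0, -1, 0], [0, 2, 0, -1, -1, 0, 0], [0, 0, 2, 0, 0, -1, -1], [0, -1, 0, 2, 0, 0, -1], [0, -2, 0, 0, 2, 0, 0], [-1, 0, -1, 0, 0, 2, 0], [0, 0, -1, -1, 0, 0, 2]].
The roots have two lengths (squared-length ratio 2:1); the short ones are alpha_{1,2,3,4,6,7}. The associated Dynkin diagram is a chain of 7 nodes with a double edge at one end; the terminal node there is the unique long simple root (C_7), so the type is C_7 (the algebra sp(14)).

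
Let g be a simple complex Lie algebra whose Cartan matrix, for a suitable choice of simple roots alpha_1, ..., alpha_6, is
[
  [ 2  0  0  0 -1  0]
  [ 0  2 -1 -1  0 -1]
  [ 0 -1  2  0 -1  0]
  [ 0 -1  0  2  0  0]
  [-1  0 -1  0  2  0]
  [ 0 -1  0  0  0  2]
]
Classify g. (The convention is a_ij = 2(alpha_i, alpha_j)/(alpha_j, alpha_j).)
The matrix has rank 6 with 2's on the diagonal. Reading the off-diagonal entries as Dynkin edges (a single edge where a_ij = a_ji = -1; a double or triple edge where a_ij * a_ji = 2 or 3), the diagram is a chain of 4 nodes with a fork of two nodes at one end (D_6). One simple-root ordering that puts it in standard form is (alpha_1, alpha_5, alpha_3, alpha_2, alpha_4, alpha_6). So the algebra is type D_6, i.e. so(12).

D_6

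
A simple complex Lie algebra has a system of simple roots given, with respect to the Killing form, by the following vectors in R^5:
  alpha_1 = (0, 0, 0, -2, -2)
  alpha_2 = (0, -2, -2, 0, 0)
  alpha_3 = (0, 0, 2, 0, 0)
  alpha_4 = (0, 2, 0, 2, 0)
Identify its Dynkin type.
Compute the Cartan integers a_ij = 2(alpha_i, alpha_j)/(alpha_j, alpha_j); the resulting 4x4 Cartan matrix is
[[2, 0, 0, -1], [0, 2, -2, -1], [0, -1, 2, 0], [-1, -1, 0, 2]].
The roots have two lengths (squared-length ratio 2:1); the short ones are alpha_{3}. The associated Dynkin diagram is a chain of 4 nodes with a double edge at one end; the terminal node there is the unique short simple root (B_4), so the type is B_4 (the algebra so(9)).

type B_4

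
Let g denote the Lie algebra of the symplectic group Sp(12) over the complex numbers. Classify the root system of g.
This is sp(12), which has dimension 12(12+1)/2 = 78 and rank 12/2 = 6. In the classification of classical Lie algebras, the symplectic algebra sp(2n) has type C_n; here n = 6, so the Dynkin diagram is a chain of 6 nodes with a double edge at one end; the terminal node there is the unique long simple root (C_6). Hence the type is C_6.

C6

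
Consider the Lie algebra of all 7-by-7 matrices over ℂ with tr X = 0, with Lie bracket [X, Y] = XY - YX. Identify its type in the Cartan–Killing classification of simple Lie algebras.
A_6 (sl(7))

This is sl(7), which has dimension 7^2 - 1 = 48 and rank 7 - 1 = 6 (a Cartan subalgebra is the diagonal traceless matrices). In the classification of classical Lie algebras, the special linear algebra sl(n+1) has type A_n; here n = 6, so the Dynkin diagram is a chain of 6 nodes with single edges (A_6). Hence the type is A_6.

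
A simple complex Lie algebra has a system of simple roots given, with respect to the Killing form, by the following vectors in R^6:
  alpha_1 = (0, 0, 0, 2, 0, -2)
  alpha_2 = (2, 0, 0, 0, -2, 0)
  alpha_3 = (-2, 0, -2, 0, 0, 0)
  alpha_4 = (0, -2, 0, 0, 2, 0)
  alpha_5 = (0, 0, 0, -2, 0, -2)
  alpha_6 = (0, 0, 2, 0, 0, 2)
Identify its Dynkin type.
D_6 (so(12))

Compute the Cartan integers a_ij = 2(alpha_i, alpha_j)/(alpha_j, alpha_j); the resulting 6x6 Cartan matrix is
[[2, 0, 0, 0, 0, -1], [0, 2, -1, -1, 0, 0], [0, -1, 2, 0, 0, -1], [0, -1, 0, 2, 0, 0], [0, 0, 0, 0, 2, -1], [-1, 0, -1, 0, -1, 2]].
All simple roots have the same length, so the diagram is simply laced. The associated Dynkin diagram is a chain of 4 nodes with a fork of two nodes at one end (D_6), so the type is D_6 (the algebra so(12)).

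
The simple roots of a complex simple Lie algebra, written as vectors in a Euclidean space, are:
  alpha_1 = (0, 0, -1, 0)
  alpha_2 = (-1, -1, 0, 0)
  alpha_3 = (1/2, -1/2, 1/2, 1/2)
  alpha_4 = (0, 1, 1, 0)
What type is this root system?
Compute the Cartan integers a_ij = 2(alpha_i, alpha_j)/(alpha_j, alpha_j); the resulting 4x4 Cartan matrix is
[[2, 0, -1, -1], [0, 2, 0, -1], [-1, 0, 2, 0], [-2, -1, 0, 2]].
The roots have two lengths (squared-length ratio 2:1); the short ones are alpha_{1,3}. The associated Dynkin diagram is a chain of 4 nodes with a double edge between the middle two (F_4), so the type is F_4.

F_4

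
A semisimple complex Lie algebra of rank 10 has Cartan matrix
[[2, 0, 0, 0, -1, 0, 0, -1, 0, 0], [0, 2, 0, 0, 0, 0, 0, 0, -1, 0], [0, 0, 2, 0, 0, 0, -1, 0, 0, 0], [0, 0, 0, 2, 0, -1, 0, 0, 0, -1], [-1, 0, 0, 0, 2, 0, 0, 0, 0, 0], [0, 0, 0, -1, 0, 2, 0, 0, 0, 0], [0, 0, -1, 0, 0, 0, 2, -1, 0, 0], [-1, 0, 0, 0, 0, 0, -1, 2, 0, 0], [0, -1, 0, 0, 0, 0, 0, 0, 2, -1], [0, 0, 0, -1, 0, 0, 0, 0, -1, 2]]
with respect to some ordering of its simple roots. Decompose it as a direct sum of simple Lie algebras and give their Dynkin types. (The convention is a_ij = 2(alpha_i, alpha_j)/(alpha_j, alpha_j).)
The diagram associated to this matrix has two connected components: the simple roots {alpha_1, alpha_3, alpha_5, alpha_7, alpha_8} form a chain of 5 nodes with single edges (A_5), and {alpha_2, alpha_4, alpha_6, alpha_9, alpha_10} form a chain of 5 nodes with single edges (A_5). A semisimple Lie algebra decomposes uniquely as the direct sum of simple ideals, one per connected component of its Dynkin diagram, so g ≅ A_5 ⊕ A_5 (dimension 35 + 35 = 70).

A_5 + A_5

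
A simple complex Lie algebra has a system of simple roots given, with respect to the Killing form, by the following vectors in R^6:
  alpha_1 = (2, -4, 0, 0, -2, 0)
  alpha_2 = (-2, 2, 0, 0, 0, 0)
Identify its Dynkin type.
Compute the Cartan integers a_ij = 2(alpha_i, alpha_j)/(alpha_j, alpha_j); the resulting 2x2 Cartan matrix is
[[2, -3], [-1, 2]].
The roots have two lengths (squared-length ratio 3:1); the short ones are alpha_{2}. The associated Dynkin diagram is two nodes joined by a triple edge (G_2), so the type is G_2.

G_2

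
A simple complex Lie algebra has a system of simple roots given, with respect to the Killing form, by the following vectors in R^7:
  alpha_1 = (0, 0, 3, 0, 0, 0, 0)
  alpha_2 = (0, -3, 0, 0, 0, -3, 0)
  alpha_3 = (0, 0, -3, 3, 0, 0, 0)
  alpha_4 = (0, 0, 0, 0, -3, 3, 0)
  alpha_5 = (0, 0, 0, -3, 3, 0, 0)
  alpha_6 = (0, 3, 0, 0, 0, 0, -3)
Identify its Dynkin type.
Compute the Cartan integers a_ij = 2(alpha_i, alpha_j)/(alpha_j, alpha_j); the resulting 6x6 Cartan matrix is
[[2, 0, -1, 0, 0, 0], [0, 2, 0, -1, 0, -1], [-2, 0, 2, 0, -1, 0], [0, -1, 0, 2, -1, 0], [0, 0, -1, -1, 2, 0], [0, -1, 0, 0, 0, 2]].
The roots have two lengths (squared-length ratio 2:1); the short ones are alpha_{1}. The associated Dynkin diagram is a chain of 6 nodes with a double edge at one end; the terminal node there is the unique short simple root (B_6), so the type is B_6 (the algebra so(13)).

B_6 (so(13))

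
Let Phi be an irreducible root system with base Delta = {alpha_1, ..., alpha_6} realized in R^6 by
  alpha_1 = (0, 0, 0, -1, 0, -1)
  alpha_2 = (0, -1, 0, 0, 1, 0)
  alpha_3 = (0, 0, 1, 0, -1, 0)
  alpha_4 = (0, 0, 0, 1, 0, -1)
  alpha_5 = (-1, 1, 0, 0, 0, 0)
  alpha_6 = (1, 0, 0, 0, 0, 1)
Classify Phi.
D_6

Compute the Cartan integers a_ij = 2(alpha_i, alpha_j)/(alpha_j, alpha_j); the resulting 6x6 Cartan matrix is
[[2, 0, 0, 0, 0, -1], [0, 2, -1, 0, -1, 0], [0, -1, 2, 0, 0, 0], [0, 0, 0, 2, 0, -1], [0, -1, 0, 0, 2, -1], [-1, 0, 0, -1, -1, 2]].
All simple roots have the same length, so the diagram is simply laced. The associated Dynkin diagram is a chain of 4 nodes with a fork of two nodes at one end (D_6), so the type is D_6 (the algebra so(12)).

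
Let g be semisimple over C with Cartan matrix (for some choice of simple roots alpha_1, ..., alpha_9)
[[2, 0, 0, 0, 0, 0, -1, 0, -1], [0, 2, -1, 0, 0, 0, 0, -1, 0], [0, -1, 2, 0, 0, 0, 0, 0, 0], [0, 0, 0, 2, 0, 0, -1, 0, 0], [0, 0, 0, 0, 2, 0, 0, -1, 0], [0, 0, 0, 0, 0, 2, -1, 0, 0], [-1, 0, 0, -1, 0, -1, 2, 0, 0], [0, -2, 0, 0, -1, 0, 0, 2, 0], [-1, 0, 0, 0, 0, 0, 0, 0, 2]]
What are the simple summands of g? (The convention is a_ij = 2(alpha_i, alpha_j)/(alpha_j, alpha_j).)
D_5 + F_4

The diagram associated to this matrix has two connected components: the simple roots {alpha_1, alpha_4, alpha_6, alpha_7, alpha_9} form a chain of 3 nodes with a fork of two nodes at one end (D_5), and {alpha_2, alpha_3, alpha_5, alpha_8} form a chain of 4 nodes with a double edge between the middle two (F_4). A semisimple Lie algebra decomposes uniquely as the direct sum of simple ideals, one per connected component of its Dynkin diagram, so g ≅ D_5 ⊕ F_4 (dimension 45 + 52 = 97).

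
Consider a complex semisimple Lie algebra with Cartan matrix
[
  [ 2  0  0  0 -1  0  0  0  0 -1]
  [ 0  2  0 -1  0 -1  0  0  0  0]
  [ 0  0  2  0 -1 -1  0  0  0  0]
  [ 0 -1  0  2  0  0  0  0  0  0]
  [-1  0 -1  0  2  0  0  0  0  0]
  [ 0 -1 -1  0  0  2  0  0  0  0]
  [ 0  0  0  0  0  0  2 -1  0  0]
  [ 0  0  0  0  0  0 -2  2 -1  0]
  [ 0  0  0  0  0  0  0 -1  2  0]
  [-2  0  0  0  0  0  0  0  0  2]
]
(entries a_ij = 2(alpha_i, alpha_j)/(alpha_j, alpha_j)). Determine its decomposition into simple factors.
The diagram associated to this matrix has two connected components: the simple roots {alpha_7, alpha_8, alpha_9} form a chain of 3 nodes with a double edge at one end; the terminal node there is the unique short simple root (B_3), and {alpha_1, alpha_2, alpha_3, alpha_4, alpha_5, alpha_6, alpha_10} form a chain of 7 nodes with a double edge at one end; the terminal node there is the unique long simple root (C_7). A semisimple Lie algebra decomposes uniquely as the direct sum of simple ideals, one per connected component of its Dynkin diagram, so g ≅ B_3 ⊕ C_7 (dimension 21 + 105 = 126).

B_3 (so(7)) + C_7 (sp(14))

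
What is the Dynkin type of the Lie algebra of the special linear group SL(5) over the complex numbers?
A_4 (sl(5))

This is sl(5), which has dimension 5^2 - 1 = 24 and rank 5 - 1 = 4 (a Cartan subalgebra is the diagonal traceless matrices). In the classification of classical Lie algebras, the special linear algebra sl(n+1) has type A_n; here n = 4, so the Dynkin diagram is a chain of 4 nodes with single edges (A_4). Hence the type is A_4.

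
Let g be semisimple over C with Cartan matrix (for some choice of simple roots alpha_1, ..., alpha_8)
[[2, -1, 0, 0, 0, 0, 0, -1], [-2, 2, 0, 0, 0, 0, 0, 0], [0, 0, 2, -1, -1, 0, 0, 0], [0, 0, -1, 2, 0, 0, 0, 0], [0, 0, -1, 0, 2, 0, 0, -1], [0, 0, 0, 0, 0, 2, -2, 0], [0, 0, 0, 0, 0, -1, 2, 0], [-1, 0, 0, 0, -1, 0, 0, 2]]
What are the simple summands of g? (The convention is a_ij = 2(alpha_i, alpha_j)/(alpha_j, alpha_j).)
The diagram associated to this matrix has two connected components: the simple roots {alpha_6, alpha_7} form a chain of 2 nodes with a double edge at one end; the terminal node there is the unique short simple root (B_2), and {alpha_1, alpha_2, alpha_3, alpha_4, alpha_5, alpha_8} form a chain of 6 nodes with a double edge at one end; the terminal node there is the unique long simple root (C_6). A semisimple Lie algebra decomposes uniquely as the direct sum of simple ideals, one per connected component of its Dynkin diagram, so g ≅ B_2 ⊕ C_6 (dimension 10 + 78 = 88).

B_2 + C_6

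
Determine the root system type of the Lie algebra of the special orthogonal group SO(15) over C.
This is so(15) with 15 odd, which has dimension 15(15-1)/2 = 105 and rank (15-1)/2 = 7. In the classification of classical Lie algebras, the orthogonal algebra so(2n+1) in an odd number of variables has type B_n; here n = 7, so the Dynkin diagram is a chain of 7 nodes with a double edge at one end; the terminal node there is the unique short simple root (B_7). Hence the type is B_7.

type B_7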